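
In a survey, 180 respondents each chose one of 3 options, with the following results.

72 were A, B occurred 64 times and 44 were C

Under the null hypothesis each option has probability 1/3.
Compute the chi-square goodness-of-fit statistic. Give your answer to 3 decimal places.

Expected count for each of the 3 categories: 180/3 = 60.
cat         O        E   (O−E)²/E
A          72       60     2.4000
B          64       60     0.2667
C          44       60     4.2667
Sum = 6.933

6.933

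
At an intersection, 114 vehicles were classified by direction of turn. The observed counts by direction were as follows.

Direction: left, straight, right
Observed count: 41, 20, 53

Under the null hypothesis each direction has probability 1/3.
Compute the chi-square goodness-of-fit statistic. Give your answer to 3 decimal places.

14.684

Under H₀ each category has probability 1/3, so each expected count is 114/3 = 38.
χ² = (41−38)²/38 + (20−38)²/38 + (53−38)²/38
   = 0.2368 + 8.5263 + 5.9211
Sum = 14.684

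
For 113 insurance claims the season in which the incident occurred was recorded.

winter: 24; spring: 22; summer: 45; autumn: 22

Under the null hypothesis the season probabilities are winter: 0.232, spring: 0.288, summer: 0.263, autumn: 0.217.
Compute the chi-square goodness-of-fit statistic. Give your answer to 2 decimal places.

Expected counts E_i = n·p_i: 113×0.232 = 26.216, 113×0.288 = 32.544, 113×0.263 = 29.719, 113×0.217 = 24.521.
χ² = (24−26.216)²/26.216 + (22−32.544)²/32.544 + (45−29.719)²/29.719 + (22−24.521)²/24.521
   = 0.187 + 3.416 + 7.857 + 0.259
Sum = 11.72

11.72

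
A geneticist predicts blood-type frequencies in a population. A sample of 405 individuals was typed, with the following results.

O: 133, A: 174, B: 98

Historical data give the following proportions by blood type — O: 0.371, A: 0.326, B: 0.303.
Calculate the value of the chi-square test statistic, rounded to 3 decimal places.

20.301

Expected counts E_i = n·p_i: 405×0.371 = 150.255, 405×0.326 = 132.03, 405×0.303 = 122.715.
O: (133 − 150.255)²/150.255 = 297.735025/150.255 = 1.9815
A: (174 − 132.03)²/132.03 = 1761.4809/132.03 = 13.3415
B: (98 − 122.715)²/122.715 = 610.831225/122.715 = 4.9776
Sum = 20.301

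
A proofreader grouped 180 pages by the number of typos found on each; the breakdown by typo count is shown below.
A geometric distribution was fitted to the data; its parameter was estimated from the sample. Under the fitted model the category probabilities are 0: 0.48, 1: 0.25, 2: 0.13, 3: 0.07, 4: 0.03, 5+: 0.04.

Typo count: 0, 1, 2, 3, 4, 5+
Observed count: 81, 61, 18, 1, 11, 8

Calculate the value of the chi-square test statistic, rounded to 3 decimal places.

Expected counts E_i = n·p_i: 180×0.48 = 86.4, 180×0.25 = 45, 180×0.13 = 23.4, 180×0.07 = 12.6, 180×0.03 = 5.4, 180×0.04 = 7.2.
cat         O        E   (O−E)²/E
0          81     86.4     0.3375
1          61       45     5.6889
2          18     23.4     1.2462
3           1     12.6    10.6794
4          11      5.4     5.8074
5+          8      7.2     0.0889
Sum = 23.848

23.848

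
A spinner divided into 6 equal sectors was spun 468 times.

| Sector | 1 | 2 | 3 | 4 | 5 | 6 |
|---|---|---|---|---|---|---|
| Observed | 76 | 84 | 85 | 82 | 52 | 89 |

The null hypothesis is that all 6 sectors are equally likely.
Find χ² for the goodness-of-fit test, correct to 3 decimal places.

Expected count for each of the 6 categories: 468/6 = 78.
χ² = (76−78)²/78 + (84−78)²/78 + (85−78)²/78 + (82−78)²/78 + (52−78)²/78 + (89−78)²/78
   = 0.0513 + 0.4615 + 0.6282 + 0.2051 + 8.6667 + 1.5513
Sum = 11.564

11.564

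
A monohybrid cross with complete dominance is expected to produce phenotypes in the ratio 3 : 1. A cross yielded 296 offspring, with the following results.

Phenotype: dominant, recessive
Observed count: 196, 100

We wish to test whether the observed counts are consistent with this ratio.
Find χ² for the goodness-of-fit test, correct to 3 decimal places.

12.180

Ratio total = 4. Expected counts: 296×3/4 = 222, 296×1/4 = 74.
χ² = (196−222)²/222 + (100−74)²/74
   = 3.0450 + 9.1351
Sum = 12.180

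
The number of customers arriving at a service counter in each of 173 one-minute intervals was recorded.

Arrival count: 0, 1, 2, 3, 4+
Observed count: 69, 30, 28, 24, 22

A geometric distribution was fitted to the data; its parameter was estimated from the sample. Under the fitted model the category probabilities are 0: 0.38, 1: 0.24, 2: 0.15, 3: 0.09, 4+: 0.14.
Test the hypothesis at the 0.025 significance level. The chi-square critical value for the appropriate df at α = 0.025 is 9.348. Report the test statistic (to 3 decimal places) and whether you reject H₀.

8.288; do not reject

Expected counts E_i = n·p_i: 173×0.38 = 65.74, 173×0.24 = 41.52, 173×0.15 = 25.95, 173×0.09 = 15.57, 173×0.14 = 24.22.
cat         O        E   (O−E)²/E
0          69    65.74     0.1617
1          30    41.52     3.1963
2          28    25.95     0.1619
3          24    15.57     4.5642
4+         22    24.22     0.2035
Sum = 8.288
df = 3. Since 8.288 < 9.348, we do not reject H₀.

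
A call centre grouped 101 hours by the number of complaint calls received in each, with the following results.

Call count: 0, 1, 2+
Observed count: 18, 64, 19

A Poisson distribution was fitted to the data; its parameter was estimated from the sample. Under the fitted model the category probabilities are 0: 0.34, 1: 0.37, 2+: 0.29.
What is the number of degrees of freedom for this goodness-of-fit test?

1

There are k = 3 categories and 1 parameter estimated from the data, so df = 3 − 1 − 1 = 1.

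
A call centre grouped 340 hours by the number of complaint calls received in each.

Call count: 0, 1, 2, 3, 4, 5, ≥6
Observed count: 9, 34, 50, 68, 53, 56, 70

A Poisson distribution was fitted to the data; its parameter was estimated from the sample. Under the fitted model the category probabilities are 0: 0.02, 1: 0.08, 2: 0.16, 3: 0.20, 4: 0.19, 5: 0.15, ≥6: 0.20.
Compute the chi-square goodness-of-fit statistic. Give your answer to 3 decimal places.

5.400

Expected counts E_i = n·p_i: 340×0.02 = 6.8, 340×0.08 = 27.2, 340×0.16 = 54.4, 340×0.20 = 68, 340×0.19 = 64.6, 340×0.15 = 51, 340×0.20 = 68.
χ² = (9−6.8)²/6.8 + (34−27.2)²/27.2 + (50−54.4)²/54.4 + (68−68)²/68 + (53−64.6)²/64.6 + (56−51)²/51 + (70−68)²/68
   = 0.7118 + 1.7000 + 0.3559 + 0.0000 + 2.0830 + 0.4902 + 0.0588
Sum = 5.400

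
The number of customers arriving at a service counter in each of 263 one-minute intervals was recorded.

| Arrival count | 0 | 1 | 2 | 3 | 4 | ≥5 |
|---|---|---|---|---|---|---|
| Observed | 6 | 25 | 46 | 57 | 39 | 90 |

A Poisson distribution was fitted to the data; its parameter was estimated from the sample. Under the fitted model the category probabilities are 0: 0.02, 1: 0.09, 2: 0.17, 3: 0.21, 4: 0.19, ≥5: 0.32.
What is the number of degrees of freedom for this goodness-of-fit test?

4

There are k = 6 categories and 1 parameter estimated from the data, so df = 6 − 1 − 1 = 4.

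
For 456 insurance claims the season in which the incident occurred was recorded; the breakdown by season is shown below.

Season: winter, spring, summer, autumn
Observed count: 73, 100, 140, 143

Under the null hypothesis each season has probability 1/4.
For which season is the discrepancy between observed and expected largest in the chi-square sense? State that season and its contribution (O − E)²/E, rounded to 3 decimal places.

Expected count for each of the 4 categories: 456/4 = 114.
cat         O        E   (O−E)²/E
winter     73      114    14.7456
spring    100      114     1.7193
summer    140      114     5.9298
autumn    143      114     7.3772
The largest term is for winter: 14.746.

winter, 14.746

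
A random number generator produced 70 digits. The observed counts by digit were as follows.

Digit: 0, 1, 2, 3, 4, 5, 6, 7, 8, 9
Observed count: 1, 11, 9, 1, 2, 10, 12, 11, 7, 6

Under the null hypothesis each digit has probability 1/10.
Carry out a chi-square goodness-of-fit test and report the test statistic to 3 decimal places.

24.000

Expected count for each of the 10 categories: 70/10 = 7.
cat         O        E   (O−E)²/E
0           1        7     5.1429
1          11        7     2.2857
2           9        7     0.5714
3           1        7     5.1429
4           2        7     3.5714
5          10        7     1.2857
6          12        7     3.5714
7          11        7     2.2857
8           7        7     0.0000
9           6        7     0.1429
Sum = 24.000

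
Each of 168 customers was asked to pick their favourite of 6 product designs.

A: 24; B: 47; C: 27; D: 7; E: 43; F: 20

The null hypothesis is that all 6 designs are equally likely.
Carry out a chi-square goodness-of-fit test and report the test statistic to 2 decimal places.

39.57

Under H₀ each category has probability 1/6, so each expected count is 168/6 = 28.
A: (24 − 28)²/28 = 16/28 = 0.571
B: (47 − 28)²/28 = 361/28 = 12.893
C: (27 − 28)²/28 = 1/28 = 0.036
D: (7 − 28)²/28 = 441/28 = 15.750
E: (43 − 28)²/28 = 225/28 = 8.036
F: (20 − 28)²/28 = 64/28 = 2.286
Sum = 39.57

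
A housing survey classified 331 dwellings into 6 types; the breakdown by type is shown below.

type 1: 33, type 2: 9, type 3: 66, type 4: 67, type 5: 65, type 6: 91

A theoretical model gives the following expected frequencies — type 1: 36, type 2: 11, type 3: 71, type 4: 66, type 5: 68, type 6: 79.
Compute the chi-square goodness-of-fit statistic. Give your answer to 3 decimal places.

cat         O        E   (O−E)²/E
type 1     33       36     0.2500
type 2      9       11     0.3636
type 3     66       71     0.3521
type 4     67       66     0.0152
type 5     65       68     0.1324
type 6     91       79     1.8228
Sum = 2.936

2.936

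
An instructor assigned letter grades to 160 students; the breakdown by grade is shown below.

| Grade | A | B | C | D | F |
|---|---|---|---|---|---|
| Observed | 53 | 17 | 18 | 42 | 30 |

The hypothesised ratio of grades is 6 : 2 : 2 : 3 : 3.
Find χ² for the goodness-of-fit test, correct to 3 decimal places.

6.267

Ratio total = 16. Expected counts: 160×6/16 = 60, 160×2/16 = 20, 160×2/16 = 20, 160×3/16 = 30, 160×3/16 = 30.
A: (53 − 60)²/60 = 49/60 = 0.8167
B: (17 − 20)²/20 = 9/20 = 0.4500
C: (18 − 20)²/20 = 4/20 = 0.2000
D: (42 − 30)²/30 = 144/30 = 4.8000
F: (30 − 30)²/30 = 0/30 = 0.0000
Sum = 6.267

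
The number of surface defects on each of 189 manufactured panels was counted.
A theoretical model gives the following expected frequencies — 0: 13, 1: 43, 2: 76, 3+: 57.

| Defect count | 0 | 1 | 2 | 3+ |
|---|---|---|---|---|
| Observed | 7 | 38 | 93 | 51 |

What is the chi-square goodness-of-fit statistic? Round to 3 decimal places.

7.785

cat         O        E   (O−E)²/E
0           7       13     2.7692
1          38       43     0.5814
2          93       76     3.8026
3+         51       57     0.6316
Sum = 7.785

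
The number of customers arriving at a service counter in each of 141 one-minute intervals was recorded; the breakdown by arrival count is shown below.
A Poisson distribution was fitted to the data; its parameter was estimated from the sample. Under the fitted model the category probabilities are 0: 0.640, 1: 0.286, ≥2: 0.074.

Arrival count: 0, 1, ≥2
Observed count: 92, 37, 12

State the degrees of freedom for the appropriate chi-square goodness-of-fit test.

There are k = 3 categories and 1 parameter estimated from the data, so df = 3 − 1 − 1 = 1.

1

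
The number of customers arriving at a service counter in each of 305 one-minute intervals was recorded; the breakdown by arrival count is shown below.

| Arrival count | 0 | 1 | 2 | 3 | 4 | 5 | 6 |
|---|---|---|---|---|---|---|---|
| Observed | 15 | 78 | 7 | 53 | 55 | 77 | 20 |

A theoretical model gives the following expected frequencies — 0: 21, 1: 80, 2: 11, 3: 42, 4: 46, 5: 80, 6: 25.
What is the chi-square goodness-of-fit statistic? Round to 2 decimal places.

cat         O        E   (O−E)²/E
0          15       21      1.714
1          78       80      0.050
2           7       11      1.455
3          53       42      2.881
4          55       46      1.761
5          77       80      0.113
6          20       25      1.000
Sum = 8.97

8.97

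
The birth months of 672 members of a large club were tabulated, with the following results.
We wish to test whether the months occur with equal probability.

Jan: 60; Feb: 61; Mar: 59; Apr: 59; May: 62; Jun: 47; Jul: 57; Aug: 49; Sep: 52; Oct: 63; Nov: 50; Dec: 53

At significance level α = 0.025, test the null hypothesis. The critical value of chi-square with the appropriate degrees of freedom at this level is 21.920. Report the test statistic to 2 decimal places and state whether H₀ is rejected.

Expected count for each of the 12 categories: 672/12 = 56.
χ² = (60−56)²/56 + (61−56)²/56 + (59−56)²/56 + (59−56)²/56 + (62−56)²/56 + (47−56)²/56 + (57−56)²/56 + (49−56)²/56 + (52−56)²/56 + (63−56)²/56 + (50−56)²/56 + (53−56)²/56
   = 0.286 + 0.446 + 0.161 + 0.161 + 0.643 + 1.446 + 0.018 + 0.875 + 0.286 + 0.875 + 0.643 + 0.161
Sum = 6.00
df = 11. Since 6.00 < 21.920, we do not reject H₀.

6.00; do not reject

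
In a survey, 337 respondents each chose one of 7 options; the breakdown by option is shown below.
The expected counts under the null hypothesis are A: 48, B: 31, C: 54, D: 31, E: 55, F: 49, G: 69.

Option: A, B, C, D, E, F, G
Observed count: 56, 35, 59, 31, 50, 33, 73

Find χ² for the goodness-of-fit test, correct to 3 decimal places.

A: (56 − 48)²/48 = 64/48 = 1.3333
B: (35 − 31)²/31 = 16/31 = 0.5161
C: (59 − 54)²/54 = 25/54 = 0.4630
D: (31 − 31)²/31 = 0/31 = 0.0000
E: (50 − 55)²/55 = 25/55 = 0.4545
F: (33 − 49)²/49 = 256/49 = 5.2245
G: (73 − 69)²/69 = 16/69 = 0.2319
Sum = 8.223

8.223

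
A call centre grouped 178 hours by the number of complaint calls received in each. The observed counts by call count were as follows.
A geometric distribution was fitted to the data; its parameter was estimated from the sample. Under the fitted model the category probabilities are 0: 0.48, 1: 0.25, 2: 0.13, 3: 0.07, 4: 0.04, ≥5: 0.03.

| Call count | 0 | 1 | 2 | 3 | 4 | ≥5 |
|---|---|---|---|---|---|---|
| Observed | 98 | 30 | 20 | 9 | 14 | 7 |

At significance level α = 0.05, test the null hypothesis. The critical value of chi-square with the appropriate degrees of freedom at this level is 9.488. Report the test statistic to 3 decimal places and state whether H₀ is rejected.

Expected counts E_i = n·p_i: 178×0.48 = 85.44, 178×0.25 = 44.5, 178×0.13 = 23.14, 178×0.07 = 12.46, 178×0.04 = 7.12, 178×0.03 = 5.34.
χ² = (98−85.44)²/85.44 + (30−44.5)²/44.5 + (20−23.14)²/23.14 + (9−12.46)²/12.46 + (14−7.12)²/7.12 + (7−5.34)²/5.34
   = 1.8464 + 4.7247 + 0.4261 + 0.9608 + 6.6481 + 0.5160
Sum = 15.122
df = 4. Since 15.122 > 9.488, we reject H₀.

15.122; reject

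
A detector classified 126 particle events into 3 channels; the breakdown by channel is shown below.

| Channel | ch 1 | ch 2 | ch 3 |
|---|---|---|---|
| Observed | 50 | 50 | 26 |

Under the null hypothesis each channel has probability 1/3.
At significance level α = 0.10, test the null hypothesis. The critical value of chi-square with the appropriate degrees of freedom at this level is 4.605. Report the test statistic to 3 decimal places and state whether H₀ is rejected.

Under H₀ each category has probability 1/3, so each expected count is 126/3 = 42.
ch 1: (50 − 42)²/42 = 64/42 = 1.5238
ch 2: (50 − 42)²/42 = 64/42 = 1.5238
ch 3: (26 − 42)²/42 = 256/42 = 6.0952
Sum = 9.143
df = 2. Since 9.143 > 4.605, we reject H₀.

9.143; reject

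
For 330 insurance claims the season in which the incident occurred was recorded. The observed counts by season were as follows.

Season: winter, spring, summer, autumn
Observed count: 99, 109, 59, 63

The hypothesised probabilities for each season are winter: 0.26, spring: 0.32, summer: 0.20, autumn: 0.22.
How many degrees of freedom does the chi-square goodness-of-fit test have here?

There are k = 4 categories and no parameters were estimated from the data, so df = 4 − 1 = 3.

3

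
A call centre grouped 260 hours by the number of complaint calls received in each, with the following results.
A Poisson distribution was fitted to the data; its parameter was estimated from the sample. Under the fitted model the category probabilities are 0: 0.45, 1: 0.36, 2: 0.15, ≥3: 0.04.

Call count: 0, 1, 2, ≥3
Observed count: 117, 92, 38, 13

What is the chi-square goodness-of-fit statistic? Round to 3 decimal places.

Expected counts E_i = n·p_i: 260×0.45 = 117, 260×0.36 = 93.6, 260×0.15 = 39, 260×0.04 = 10.4.
cat         O        E   (O−E)²/E
0         117      117     0.0000
1          92     93.6     0.0274
2          38       39     0.0256
≥3         13     10.4     0.6500
Sum = 0.703

0.703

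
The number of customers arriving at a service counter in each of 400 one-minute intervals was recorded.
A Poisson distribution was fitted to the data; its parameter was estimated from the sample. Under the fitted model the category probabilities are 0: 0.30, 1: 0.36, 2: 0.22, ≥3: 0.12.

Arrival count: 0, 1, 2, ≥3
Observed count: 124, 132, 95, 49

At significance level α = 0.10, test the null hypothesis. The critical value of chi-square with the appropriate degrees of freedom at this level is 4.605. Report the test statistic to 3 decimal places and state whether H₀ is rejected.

Expected counts E_i = n·p_i: 400×0.30 = 120, 400×0.36 = 144, 400×0.22 = 88, 400×0.12 = 48.
χ² = (124−120)²/120 + (132−144)²/144 + (95−88)²/88 + (49−48)²/48
   = 0.1333 + 1.0000 + 0.5568 + 0.0208
Sum = 1.711
df = 2. Since 1.711 < 4.605, we do not reject H₀.

1.711; do not reject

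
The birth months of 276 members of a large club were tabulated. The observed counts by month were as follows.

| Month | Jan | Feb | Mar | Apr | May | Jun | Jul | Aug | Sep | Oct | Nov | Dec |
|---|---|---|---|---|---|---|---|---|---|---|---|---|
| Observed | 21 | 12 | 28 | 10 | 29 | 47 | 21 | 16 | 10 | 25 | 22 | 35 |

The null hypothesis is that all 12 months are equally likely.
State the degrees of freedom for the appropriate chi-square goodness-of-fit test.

11

There are k = 12 categories and no parameters were estimated from the data, so df = 12 − 1 = 11.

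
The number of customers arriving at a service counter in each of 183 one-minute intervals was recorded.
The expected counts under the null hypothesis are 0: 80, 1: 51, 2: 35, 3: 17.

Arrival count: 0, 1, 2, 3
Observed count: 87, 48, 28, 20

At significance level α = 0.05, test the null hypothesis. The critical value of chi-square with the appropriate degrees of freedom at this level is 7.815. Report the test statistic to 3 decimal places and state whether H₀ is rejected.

2.718; do not reject

0: (87 − 80)²/80 = 49/80 = 0.6125
1: (48 − 51)²/51 = 9/51 = 0.1765
2: (28 − 35)²/35 = 49/35 = 1.4000
3: (20 − 17)²/17 = 9/17 = 0.5294
Sum = 2.718
df = 3. Since 2.718 < 7.815, we do not reject H₀.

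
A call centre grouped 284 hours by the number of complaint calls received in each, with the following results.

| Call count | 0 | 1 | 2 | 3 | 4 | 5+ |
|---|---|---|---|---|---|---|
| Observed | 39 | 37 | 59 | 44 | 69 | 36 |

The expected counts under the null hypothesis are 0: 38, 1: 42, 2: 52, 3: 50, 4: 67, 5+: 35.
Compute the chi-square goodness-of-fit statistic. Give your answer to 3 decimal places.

cat         O        E   (O−E)²/E
0          39       38     0.0263
1          37       42     0.5952
2          59       52     0.9423
3          44       50     0.7200
4          69       67     0.0597
5+         36       35     0.0286
Sum = 2.372

2.372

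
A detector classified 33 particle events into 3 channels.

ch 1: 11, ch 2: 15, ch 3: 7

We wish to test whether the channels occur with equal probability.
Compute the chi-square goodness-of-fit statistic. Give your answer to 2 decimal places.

Expected count for each of the 3 categories: 33/3 = 11.
χ² = (11−11)²/11 + (15−11)²/11 + (7−11)²/11
   = 0.000 + 1.455 + 1.455
Sum = 2.91

2.91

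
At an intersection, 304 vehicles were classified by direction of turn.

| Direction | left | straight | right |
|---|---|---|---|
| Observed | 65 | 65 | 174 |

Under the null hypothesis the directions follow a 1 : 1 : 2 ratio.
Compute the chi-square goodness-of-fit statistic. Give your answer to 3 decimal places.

6.368

Ratio total = 4. Expected counts: 304×1/4 = 76, 304×1/4 = 76, 304×2/4 = 152.
left: (65 − 76)²/76 = 121/76 = 1.5921
straight: (65 − 76)²/76 = 121/76 = 1.5921
right: (174 − 152)²/152 = 484/152 = 3.1842
Sum = 6.368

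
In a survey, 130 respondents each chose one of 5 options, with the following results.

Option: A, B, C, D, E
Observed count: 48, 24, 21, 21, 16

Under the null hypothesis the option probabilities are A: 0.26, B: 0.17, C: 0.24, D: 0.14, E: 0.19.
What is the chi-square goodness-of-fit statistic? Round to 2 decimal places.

Expected counts E_i = n·p_i: 130×0.26 = 33.8, 130×0.17 = 22.1, 130×0.24 = 31.2, 130×0.14 = 18.2, 130×0.19 = 24.7.
A: (48 − 33.8)²/33.8 = 201.64/33.8 = 5.966
B: (24 − 22.1)²/22.1 = 3.61/22.1 = 0.163
C: (21 − 31.2)²/31.2 = 104.04/31.2 = 3.335
D: (21 − 18.2)²/18.2 = 7.84/18.2 = 0.431
E: (16 − 24.7)²/24.7 = 75.69/24.7 = 3.064
Sum = 12.96

12.96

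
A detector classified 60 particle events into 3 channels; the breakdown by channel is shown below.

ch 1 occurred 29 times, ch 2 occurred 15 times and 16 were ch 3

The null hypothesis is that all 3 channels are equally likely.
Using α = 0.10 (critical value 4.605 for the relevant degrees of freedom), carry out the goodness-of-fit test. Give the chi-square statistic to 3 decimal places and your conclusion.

Expected count for each of the 3 categories: 60/3 = 20.
ch 1: (29 − 20)²/20 = 81/20 = 4.0500
ch 2: (15 − 20)²/20 = 25/20 = 1.2500
ch 3: (16 − 20)²/20 = 16/20 = 0.8000
Sum = 6.100
df = 2. Since 6.100 > 4.605, we reject H₀.

6.100; reject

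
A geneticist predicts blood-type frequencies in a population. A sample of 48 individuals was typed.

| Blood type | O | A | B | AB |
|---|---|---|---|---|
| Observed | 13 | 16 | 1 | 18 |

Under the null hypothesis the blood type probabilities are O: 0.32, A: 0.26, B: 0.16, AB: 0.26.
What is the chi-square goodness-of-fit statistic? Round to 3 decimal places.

9.607

Expected counts E_i = n·p_i: 48×0.32 = 15.36, 48×0.26 = 12.48, 48×0.16 = 7.68, 48×0.26 = 12.48.
cat         O        E   (O−E)²/E
O          13    15.36     0.3626
A          16    12.48     0.9928
B           1     7.68     5.8102
AB         18    12.48     2.4415
Sum = 9.607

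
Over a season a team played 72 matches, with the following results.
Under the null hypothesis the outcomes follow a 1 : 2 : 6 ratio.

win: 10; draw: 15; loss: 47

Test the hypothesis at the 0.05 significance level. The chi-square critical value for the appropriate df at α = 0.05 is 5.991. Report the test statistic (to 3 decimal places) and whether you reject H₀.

Ratio total = 9. Expected counts: 72×1/9 = 8, 72×2/9 = 16, 72×6/9 = 48.
cat         O        E   (O−E)²/E
win        10        8     0.5000
draw       15       16     0.0625
loss       47       48     0.0208
Sum = 0.583
df = 2. Since 0.583 < 5.991, we do not reject H₀.

0.583; do not reject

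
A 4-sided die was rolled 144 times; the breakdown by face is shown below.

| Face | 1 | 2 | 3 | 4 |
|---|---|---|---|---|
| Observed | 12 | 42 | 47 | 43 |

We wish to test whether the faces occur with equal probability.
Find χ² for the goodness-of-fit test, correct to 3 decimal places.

Under H₀ each category has probability 1/4, so each expected count is 144/4 = 36.
cat         O        E   (O−E)²/E
1          12       36    16.0000
2          42       36     1.0000
3          47       36     3.3611
4          43       36     1.3611
Sum = 21.722

21.722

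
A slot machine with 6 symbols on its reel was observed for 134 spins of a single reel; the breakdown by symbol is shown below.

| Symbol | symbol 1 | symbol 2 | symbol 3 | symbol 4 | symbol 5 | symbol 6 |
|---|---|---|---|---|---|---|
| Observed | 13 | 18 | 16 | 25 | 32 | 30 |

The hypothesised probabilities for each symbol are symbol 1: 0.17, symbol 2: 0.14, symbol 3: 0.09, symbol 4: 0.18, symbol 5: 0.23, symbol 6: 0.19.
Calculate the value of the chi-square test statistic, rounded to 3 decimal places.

6.404

Expected counts E_i = n·p_i: 134×0.17 = 22.78, 134×0.14 = 18.76, 134×0.09 = 12.06, 134×0.18 = 24.12, 134×0.23 = 30.82, 134×0.19 = 25.46.
cat           O        E   (O−E)²/E
symbol 1     13    22.78     4.1988
symbol 2     18    18.76     0.0308
symbol 3     16    12.06     1.2872
symbol 4     25    24.12     0.0321
symbol 5     32    30.82     0.0452
symbol 6     30    25.46     0.8096
Sum = 6.404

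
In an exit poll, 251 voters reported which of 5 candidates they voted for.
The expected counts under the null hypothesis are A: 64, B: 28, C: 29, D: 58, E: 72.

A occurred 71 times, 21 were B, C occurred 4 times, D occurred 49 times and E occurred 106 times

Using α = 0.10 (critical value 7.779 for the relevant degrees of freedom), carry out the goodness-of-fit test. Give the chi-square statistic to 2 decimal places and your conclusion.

41.52; reject

χ² = (71−64)²/64 + (21−28)²/28 + (4−29)²/29 + (49−58)²/58 + (106−72)²/72
   = 0.766 + 1.750 + 21.552 + 1.397 + 16.056
Sum = 41.52
df = 4. Since 41.52 > 7.779, we reject H₀.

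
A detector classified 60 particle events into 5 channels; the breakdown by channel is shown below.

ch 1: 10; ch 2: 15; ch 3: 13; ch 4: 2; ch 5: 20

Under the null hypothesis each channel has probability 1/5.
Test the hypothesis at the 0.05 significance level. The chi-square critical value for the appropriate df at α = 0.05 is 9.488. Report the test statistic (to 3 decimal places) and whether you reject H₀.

14.833; reject

Expected count for each of the 5 categories: 60/5 = 12.
cat         O        E   (O−E)²/E
ch 1       10       12     0.3333
ch 2       15       12     0.7500
ch 3       13       12     0.0833
ch 4        2       12     8.3333
ch 5       20       12     5.3333
Sum = 14.833
df = 4. Since 14.833 > 9.488, we reject H₀.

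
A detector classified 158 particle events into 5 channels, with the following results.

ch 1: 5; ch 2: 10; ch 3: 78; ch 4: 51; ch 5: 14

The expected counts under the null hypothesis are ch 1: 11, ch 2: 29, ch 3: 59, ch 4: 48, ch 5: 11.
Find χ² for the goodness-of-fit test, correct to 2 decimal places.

χ² = (5−11)²/11 + (10−29)²/29 + (78−59)²/59 + (51−48)²/48 + (14−11)²/11
   = 3.273 + 12.448 + 6.119 + 0.188 + 0.818
Sum = 22.85

22.85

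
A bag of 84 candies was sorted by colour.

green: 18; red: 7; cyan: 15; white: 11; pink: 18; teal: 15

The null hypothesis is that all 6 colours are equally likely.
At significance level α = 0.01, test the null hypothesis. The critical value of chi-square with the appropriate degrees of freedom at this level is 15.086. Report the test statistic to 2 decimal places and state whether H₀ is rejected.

Expected count for each of the 6 categories: 84/6 = 14.
χ² = (18−14)²/14 + (7−14)²/14 + (15−14)²/14 + (11−14)²/14 + (18−14)²/14 + (15−14)²/14
   = 1.143 + 3.500 + 0.071 + 0.643 + 1.143 + 0.071
Sum = 6.57
df = 5. Since 6.57 < 15.086, we do not reject H₀.

6.57; do not reject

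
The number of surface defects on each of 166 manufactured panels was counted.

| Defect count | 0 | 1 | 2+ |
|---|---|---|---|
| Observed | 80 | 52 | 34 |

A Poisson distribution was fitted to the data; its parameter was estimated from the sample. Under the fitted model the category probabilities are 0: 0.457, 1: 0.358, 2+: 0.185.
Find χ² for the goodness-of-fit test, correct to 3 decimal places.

Expected counts E_i = n·p_i: 166×0.457 = 75.862, 166×0.358 = 59.428, 166×0.185 = 30.71.
χ² = (80−75.862)²/75.862 + (52−59.428)²/59.428 + (34−30.71)²/30.71
   = 0.2257 + 0.9284 + 0.3525
Sum = 1.507

1.507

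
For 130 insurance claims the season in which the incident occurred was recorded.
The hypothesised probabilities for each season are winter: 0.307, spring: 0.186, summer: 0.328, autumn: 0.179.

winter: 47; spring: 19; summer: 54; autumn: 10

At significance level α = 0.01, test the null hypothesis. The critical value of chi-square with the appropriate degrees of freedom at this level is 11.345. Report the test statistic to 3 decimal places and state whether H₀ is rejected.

12.963; reject

Expected counts E_i = n·p_i: 130×0.307 = 39.91, 130×0.186 = 24.18, 130×0.328 = 42.64, 130×0.179 = 23.27.
χ² = (47−39.91)²/39.91 + (19−24.18)²/24.18 + (54−42.64)²/42.64 + (10−23.27)²/23.27
   = 1.2595 + 1.1097 + 3.0265 + 7.5674
Sum = 12.963
df = 3. Since 12.963 > 11.345, we reject H₀.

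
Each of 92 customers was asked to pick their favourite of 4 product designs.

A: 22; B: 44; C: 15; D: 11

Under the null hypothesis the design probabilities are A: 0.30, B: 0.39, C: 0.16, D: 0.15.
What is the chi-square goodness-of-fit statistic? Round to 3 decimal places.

Expected counts E_i = n·p_i: 92×0.30 = 27.6, 92×0.39 = 35.88, 92×0.16 = 14.72, 92×0.15 = 13.8.
A: (22 − 27.6)²/27.6 = 31.36/27.6 = 1.1362
B: (44 − 35.88)²/35.88 = 65.9344/35.88 = 1.8376
C: (15 − 14.72)²/14.72 = 0.0784/14.72 = 0.0053
D: (11 − 13.8)²/13.8 = 7.84/13.8 = 0.5681
Sum = 3.547

3.547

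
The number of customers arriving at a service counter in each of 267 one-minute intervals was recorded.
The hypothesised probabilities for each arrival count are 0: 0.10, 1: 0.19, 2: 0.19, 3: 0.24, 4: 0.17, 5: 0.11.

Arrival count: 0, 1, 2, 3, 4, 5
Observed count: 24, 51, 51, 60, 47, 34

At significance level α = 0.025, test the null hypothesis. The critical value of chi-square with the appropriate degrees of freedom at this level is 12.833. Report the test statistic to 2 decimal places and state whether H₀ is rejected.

Expected counts E_i = n·p_i: 267×0.10 = 26.7, 267×0.19 = 50.73, 267×0.19 = 50.73, 267×0.24 = 64.08, 267×0.17 = 45.39, 267×0.11 = 29.37.
χ² = (24−26.7)²/26.7 + (51−50.73)²/50.73 + (51−50.73)²/50.73 + (60−64.08)²/64.08 + (47−45.39)²/45.39 + (34−29.37)²/29.37
   = 0.273 + 0.001 + 0.001 + 0.260 + 0.057 + 0.730
Sum = 1.32
df = 5. Since 1.32 < 12.833, we do not reject H₀.

1.32; do not reject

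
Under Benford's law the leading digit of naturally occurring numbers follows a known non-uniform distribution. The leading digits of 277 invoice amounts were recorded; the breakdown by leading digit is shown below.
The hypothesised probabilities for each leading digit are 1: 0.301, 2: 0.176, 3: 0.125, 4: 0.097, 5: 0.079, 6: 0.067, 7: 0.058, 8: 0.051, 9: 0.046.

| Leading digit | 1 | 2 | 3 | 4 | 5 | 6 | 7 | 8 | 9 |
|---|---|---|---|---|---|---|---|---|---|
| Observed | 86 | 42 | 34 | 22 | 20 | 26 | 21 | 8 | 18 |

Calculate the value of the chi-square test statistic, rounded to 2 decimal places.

Expected counts E_i = n·p_i: 277×0.301 = 83.377, 277×0.176 = 48.752, 277×0.125 = 34.625, 277×0.097 = 26.869, 277×0.079 = 21.883, 277×0.067 = 18.559, 277×0.058 = 16.066, 277×0.051 = 14.127, 277×0.046 = 12.742.
χ² = (86−83.377)²/83.377 + (42−48.752)²/48.752 + (34−34.625)²/34.625 + (22−26.869)²/26.869 + (20−21.883)²/21.883 + (26−18.559)²/18.559 + (21−16.066)²/16.066 + (8−14.127)²/14.127 + (18−12.742)²/12.742
   = 0.083 + 0.935 + 0.011 + 0.882 + 0.162 + 2.983 + 1.515 + 2.657 + 2.170
Sum = 11.40

11.40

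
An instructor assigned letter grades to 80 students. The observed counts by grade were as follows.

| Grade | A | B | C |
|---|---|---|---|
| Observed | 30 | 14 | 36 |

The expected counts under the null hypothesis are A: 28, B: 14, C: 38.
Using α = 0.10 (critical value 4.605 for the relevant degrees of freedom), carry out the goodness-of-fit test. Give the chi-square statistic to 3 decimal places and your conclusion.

0.248; do not reject

A: (30 − 28)²/28 = 4/28 = 0.1429
B: (14 − 14)²/14 = 0/14 = 0.0000
C: (36 − 38)²/38 = 4/38 = 0.1053
Sum = 0.248
df = 2. Since 0.248 < 4.605, we do not reject H₀.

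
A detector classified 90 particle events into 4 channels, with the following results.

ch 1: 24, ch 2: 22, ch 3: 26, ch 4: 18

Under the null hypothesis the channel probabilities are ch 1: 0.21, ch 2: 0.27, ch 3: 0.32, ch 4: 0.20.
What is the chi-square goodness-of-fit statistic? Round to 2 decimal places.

Expected counts E_i = n·p_i: 90×0.21 = 18.9, 90×0.27 = 24.3, 90×0.32 = 28.8, 90×0.20 = 18.
χ² = (24−18.9)²/18.9 + (22−24.3)²/24.3 + (26−28.8)²/28.8 + (18−18)²/18
   = 1.376 + 0.218 + 0.272 + 0.000
Sum = 1.87

1.87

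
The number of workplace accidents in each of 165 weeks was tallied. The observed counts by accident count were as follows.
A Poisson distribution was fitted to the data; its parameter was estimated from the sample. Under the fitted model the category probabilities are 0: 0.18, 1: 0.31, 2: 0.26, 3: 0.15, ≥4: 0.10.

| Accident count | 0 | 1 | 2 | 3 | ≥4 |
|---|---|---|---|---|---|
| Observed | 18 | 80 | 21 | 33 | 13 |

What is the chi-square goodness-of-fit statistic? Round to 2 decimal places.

Expected counts E_i = n·p_i: 165×0.18 = 29.7, 165×0.31 = 51.15, 165×0.26 = 42.9, 165×0.15 = 24.75, 165×0.10 = 16.5.
χ² = (18−29.7)²/29.7 + (80−51.15)²/51.15 + (21−42.9)²/42.9 + (33−24.75)²/24.75 + (13−16.5)²/16.5
   = 4.609 + 16.272 + 11.180 + 2.750 + 0.742
Sum = 35.55

35.55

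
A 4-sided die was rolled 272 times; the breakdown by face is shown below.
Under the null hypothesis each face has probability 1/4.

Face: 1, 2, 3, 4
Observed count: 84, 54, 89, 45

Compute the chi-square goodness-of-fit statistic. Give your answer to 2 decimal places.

20.91

Expected count for each of the 4 categories: 272/4 = 68.
cat         O        E   (O−E)²/E
1          84       68      3.765
2          54       68      2.882
3          89       68      6.485
4          45       68      7.779
Sum = 20.91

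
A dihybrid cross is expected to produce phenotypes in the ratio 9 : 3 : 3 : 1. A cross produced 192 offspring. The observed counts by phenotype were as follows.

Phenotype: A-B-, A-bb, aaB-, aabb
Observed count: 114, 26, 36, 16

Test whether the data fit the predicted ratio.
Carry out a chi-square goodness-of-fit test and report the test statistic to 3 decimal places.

4.444

Ratio total = 16. Expected counts: 192×9/16 = 108, 192×3/16 = 36, 192×3/16 = 36, 192×1/16 = 12.
A-B-: (114 − 108)²/108 = 36/108 = 0.3333
A-bb: (26 − 36)²/36 = 100/36 = 2.7778
aaB-: (36 − 36)²/36 = 0/36 = 0.0000
aabb: (16 − 12)²/12 = 16/12 = 1.3333
Sum = 4.444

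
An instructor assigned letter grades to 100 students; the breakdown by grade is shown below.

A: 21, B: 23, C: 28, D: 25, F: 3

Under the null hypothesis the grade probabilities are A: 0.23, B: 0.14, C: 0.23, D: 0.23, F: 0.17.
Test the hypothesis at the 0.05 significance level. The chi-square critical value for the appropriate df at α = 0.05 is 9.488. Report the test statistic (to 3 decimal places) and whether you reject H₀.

18.750; reject

Expected counts E_i = n·p_i: 100×0.23 = 23, 100×0.14 = 14, 100×0.23 = 23, 100×0.23 = 23, 100×0.17 = 17.
χ² = (21−23)²/23 + (23−14)²/14 + (28−23)²/23 + (25−23)²/23 + (3−17)²/17
   = 0.1739 + 5.7857 + 1.0870 + 0.1739 + 11.5294
Sum = 18.750
df = 4. Since 18.750 > 9.488, we reject H₀.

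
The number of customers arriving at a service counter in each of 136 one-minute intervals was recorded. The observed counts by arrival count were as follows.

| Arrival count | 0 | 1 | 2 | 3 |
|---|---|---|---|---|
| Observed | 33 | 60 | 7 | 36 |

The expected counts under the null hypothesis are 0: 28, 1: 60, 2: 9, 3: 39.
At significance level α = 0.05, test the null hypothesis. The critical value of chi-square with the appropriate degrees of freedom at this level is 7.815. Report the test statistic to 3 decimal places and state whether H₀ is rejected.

0: (33 − 28)²/28 = 25/28 = 0.8929
1: (60 − 60)²/60 = 0/60 = 0.0000
2: (7 − 9)²/9 = 4/9 = 0.4444
3: (36 − 39)²/39 = 9/39 = 0.2308
Sum = 1.568
df = 3. Since 1.568 < 7.815, we do not reject H₀.

1.568; do not reject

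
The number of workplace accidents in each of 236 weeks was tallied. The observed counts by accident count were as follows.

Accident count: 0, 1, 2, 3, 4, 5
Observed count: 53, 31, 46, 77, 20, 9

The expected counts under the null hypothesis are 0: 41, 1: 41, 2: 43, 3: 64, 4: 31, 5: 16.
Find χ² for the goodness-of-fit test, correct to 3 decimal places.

0: (53 − 41)²/41 = 144/41 = 3.5122
1: (31 − 41)²/41 = 100/41 = 2.4390
2: (46 − 43)²/43 = 9/43 = 0.2093
3: (77 − 64)²/64 = 169/64 = 2.6406
4: (20 − 31)²/31 = 121/31 = 3.9032
5: (9 − 16)²/16 = 49/16 = 3.0625
Sum = 15.767

15.767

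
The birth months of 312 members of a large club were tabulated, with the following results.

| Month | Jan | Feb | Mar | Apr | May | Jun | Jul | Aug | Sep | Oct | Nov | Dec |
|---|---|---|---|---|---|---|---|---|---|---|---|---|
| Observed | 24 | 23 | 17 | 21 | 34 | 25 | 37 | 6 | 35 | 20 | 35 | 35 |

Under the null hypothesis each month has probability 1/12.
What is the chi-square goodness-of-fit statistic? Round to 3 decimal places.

37.846

Under H₀ each category has probability 1/12, so each expected count is 312/12 = 26.
χ² = (24−26)²/26 + (23−26)²/26 + (17−26)²/26 + (21−26)²/26 + (34−26)²/26 + (25−26)²/26 + (37−26)²/26 + (6−26)²/26 + (35−26)²/26 + (20−26)²/26 + (35−26)²/26 + (35−26)²/26
   = 0.1538 + 0.3462 + 3.1154 + 0.9615 + 2.4615 + 0.0385 + 4.6538 + 15.3846 + 3.1154 + 1.3846 + 3.1154 + 3.1154
Sum = 37.846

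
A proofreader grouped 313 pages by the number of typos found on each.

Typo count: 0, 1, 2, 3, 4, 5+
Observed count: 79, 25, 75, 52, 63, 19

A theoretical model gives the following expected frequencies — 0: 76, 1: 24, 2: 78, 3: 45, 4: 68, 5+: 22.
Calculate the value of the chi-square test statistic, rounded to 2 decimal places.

2.14

cat         O        E   (O−E)²/E
0          79       76      0.118
1          25       24      0.042
2          75       78      0.115
3          52       45      1.089
4          63       68      0.368
5+         19       22      0.409
Sum = 2.14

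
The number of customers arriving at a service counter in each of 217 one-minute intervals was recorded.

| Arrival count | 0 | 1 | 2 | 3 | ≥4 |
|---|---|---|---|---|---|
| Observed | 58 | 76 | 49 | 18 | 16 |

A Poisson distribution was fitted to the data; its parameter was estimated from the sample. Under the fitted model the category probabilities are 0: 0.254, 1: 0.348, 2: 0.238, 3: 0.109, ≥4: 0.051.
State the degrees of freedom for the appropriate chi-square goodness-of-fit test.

There are k = 5 categories and 1 parameter estimated from the data, so df = 5 − 1 − 1 = 3.

3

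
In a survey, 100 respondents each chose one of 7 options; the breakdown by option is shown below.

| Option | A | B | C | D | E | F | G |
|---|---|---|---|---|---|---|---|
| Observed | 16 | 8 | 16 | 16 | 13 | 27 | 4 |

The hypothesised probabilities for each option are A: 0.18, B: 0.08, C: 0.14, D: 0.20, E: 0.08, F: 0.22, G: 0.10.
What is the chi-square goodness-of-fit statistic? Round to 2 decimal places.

Expected counts E_i = n·p_i: 100×0.18 = 18, 100×0.08 = 8, 100×0.14 = 14, 100×0.20 = 20, 100×0.08 = 8, 100×0.22 = 22, 100×0.10 = 10.
χ² = (16−18)²/18 + (8−8)²/8 + (16−14)²/14 + (16−20)²/20 + (13−8)²/8 + (27−22)²/22 + (4−10)²/10
   = 0.222 + 0.000 + 0.286 + 0.800 + 3.125 + 1.136 + 3.600
Sum = 9.17

9.17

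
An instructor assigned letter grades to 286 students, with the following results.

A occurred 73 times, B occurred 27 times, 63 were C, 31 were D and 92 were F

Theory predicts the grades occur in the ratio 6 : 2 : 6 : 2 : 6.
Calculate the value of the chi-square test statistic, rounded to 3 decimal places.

6.718

Ratio total = 22. Expected counts: 286×6/22 = 78, 286×2/22 = 26, 286×6/22 = 78, 286×2/22 = 26, 286×6/22 = 78.
χ² = (73−78)²/78 + (27−26)²/26 + (63−78)²/78 + (31−26)²/26 + (92−78)²/78
   = 0.3205 + 0.0385 + 2.8846 + 0.9615 + 2.5128
Sum = 6.718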